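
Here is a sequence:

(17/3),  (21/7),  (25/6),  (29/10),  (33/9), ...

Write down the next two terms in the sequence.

First part goes 17, 21, 25, 29, 33 → 37 → 41 (+4 each step).
Second part — alternating steps +4, −1, +4, −1, …: 3, 7, 6, 10, 9 → 13 → 12.
Putting the parts together: (37/13) and then (41/12).

(37/13), (41/12)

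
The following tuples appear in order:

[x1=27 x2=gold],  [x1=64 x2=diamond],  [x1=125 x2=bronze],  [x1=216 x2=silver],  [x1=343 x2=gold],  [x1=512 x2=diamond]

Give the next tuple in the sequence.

[x1=729 x2=bronze]

X1 — perfect cubes: 3³, 4³, 5³, …: 27, 64, 125, 216, 343, 512 → 729.
X2: repeats gold → diamond → bronze → silver, so gold, diamond, bronze, silver, gold, diamond → bronze.
So the next tuple is [x1=729 x2=bronze].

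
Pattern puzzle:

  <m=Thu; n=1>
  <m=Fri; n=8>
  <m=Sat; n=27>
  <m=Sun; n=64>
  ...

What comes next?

<m=Mon; n=125>

M: runs through the weekdays Mon→Sun; Thu, Fri, Sat, Sun → Mon.
N: perfect cubes: 1³, 2³, 3³, …; 1, 8, 27, 64 → 125.
Combining the parts gives <m=Mon; n=125>.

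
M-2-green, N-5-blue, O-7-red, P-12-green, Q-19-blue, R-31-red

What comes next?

Letter goes M, N, O, P, Q, R → S (letters move forward 1 place in the alphabet).
Second component: each term is the sum of the two before it, so 2, 5, 7, 12, 19, 31 → 50.
Colour: green, blue, red, green, blue, red → green (repeats green → blue → red).
Putting it together: S-50-green.

S-50-green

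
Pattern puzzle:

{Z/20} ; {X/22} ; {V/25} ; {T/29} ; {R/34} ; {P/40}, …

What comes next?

{N/47}

Letter: Z, X, V, T, R, P → N (letters move back 2 places in the alphabet).
Second value goes 20, 22, 25, 29, 34, 40 → 47 (differences are 2, 3, 4, … (increasing by 1 each time)).
Combining the parts gives {N/47}.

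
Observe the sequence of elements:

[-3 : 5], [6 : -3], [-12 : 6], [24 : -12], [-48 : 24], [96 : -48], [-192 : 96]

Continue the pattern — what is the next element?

[384 : -192]

First coordinate: ×(-2) each step, so -3, 6, -12, 24, -48, 96, -192 → 384.
Second coordinate: 5, -3, 6, -12, 24, -48, 96 → -192 (always the previous value of the first coordinate).
So the next element is [384 : -192].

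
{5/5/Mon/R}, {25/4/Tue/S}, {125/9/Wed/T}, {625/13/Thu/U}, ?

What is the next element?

{3125/22/Fri/V}

For the first value, ×5 each step: 5, 25, 125, 625 → 3125.
For the second value, each term is the sum of the two before it: 5, 4, 9, 13 → 22.
Day goes Mon, Tue, Wed, Thu → Fri (runs through the weekdays Mon→Sun).
Letter — letters move forward 1 place in the alphabet: R, S, T, U → V.
Putting it together: {3125/22/Fri/V}.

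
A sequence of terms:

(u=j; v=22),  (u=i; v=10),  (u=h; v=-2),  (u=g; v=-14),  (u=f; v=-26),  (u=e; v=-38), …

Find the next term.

(u=d; v=-50)

U: j, i, h, g, f, e → d (letters move back 1 place in the alphabet).
V: −12 each step; 22, 10, -2, -14, -26, -38 → -50.
So the next term is (u=d; v=-50).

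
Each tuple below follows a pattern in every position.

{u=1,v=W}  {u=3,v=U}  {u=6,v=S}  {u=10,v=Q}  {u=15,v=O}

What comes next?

U: differences are 2, 3, 4, … (increasing by 1 each time); 1, 3, 6, 10, 15 → 21.
V goes W, U, S, Q, O → M (letters move back 2 places in the alphabet).
Putting it together: {u=21,v=M}.

{u=21,v=M}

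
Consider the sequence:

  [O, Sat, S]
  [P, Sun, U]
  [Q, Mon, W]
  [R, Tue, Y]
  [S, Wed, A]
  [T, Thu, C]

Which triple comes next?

First letter: O, P, Q, R, S, T → U (letters move forward 1 place in the alphabet).
Day — runs through the weekdays Mon→Sun: Sat, Sun, Mon, Tue, Wed, Thu → Fri.
Second letter — letters move forward 2 places in the alphabet, wrapping Z→A: S, U, W, Y, A, C → E.
So the next triple is [U, Fri, E].

[U, Fri, E]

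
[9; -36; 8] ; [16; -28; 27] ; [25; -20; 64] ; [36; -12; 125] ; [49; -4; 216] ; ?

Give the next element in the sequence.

First entry: 9, 16, 25, 36, 49 → 64 (perfect squares: 3², 4², 5², …).
Second entry — +8 each step: -36, -28, -20, -12, -4 → 4.
Third entry: perfect cubes: 2³, 3³, 4³, …; 8, 27, 64, 125, 216 → 343.
Putting it together: [64; 4; 343].

[64; 4; 343]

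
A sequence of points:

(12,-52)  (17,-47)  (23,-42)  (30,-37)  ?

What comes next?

First coordinate: differences are 5, 6, 7, … (increasing by 1 each time), so 12, 17, 23, 30 → 38.
For the second coordinate, +5 each step: -52, -47, -42, -37 → -32.
Combining the parts gives (38,-32).

(38,-32)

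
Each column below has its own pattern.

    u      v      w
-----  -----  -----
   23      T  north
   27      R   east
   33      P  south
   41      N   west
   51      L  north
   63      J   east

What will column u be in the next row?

77

Column u — differences are 4, 6, 8, … (increasing by 2 each time): 23, 27, 33, 41, 51, 63 → 77.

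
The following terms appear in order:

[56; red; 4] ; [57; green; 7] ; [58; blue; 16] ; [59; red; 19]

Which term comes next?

First part: 56, 57, 58, 59 → 60 (+1 each step).
For the colour, repeats red → green → blue: red, green, blue, red → green.
Third part: alternating steps +3, +9, +3, +9, …, so 4, 7, 16, 19 → 28.
Combining the parts gives [60; green; 28].

[60; green; 28]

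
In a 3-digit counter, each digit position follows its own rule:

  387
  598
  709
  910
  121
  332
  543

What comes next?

754

First digit — +2 each step, mod 10: 3, 5, 7, 9, 1, 3, 5 → 7.
Second digit goes 8, 9, 0, 1, 2, 3, 4 → 5 (+1 each step, mod 10).
Third digit: +1 each step, mod 10, so 7, 8, 9, 0, 1, 2, 3 → 4.
So the next code is 754.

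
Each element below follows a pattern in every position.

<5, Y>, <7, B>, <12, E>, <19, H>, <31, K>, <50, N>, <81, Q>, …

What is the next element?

For the first entry, each term is the sum of the two before it: 5, 7, 12, 19, 31, 50, 81 → 131.
For the letter, letters move forward 3 places in the alphabet, wrapping Z→A: Y, B, E, H, K, N, Q → T.
So the next element is <131, T>.

<131, T>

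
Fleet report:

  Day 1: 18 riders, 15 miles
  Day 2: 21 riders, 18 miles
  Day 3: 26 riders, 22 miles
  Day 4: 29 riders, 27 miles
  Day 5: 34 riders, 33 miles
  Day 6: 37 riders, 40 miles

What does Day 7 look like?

Riders: alternating steps +3, +5, +3, +5, …, so 18, 21, 26, 29, 34, 37 → 42.
Miles: differences are 3, 4, 5, … (increasing by 1 each time); 15, 18, 22, 27, 33, 40 → 48.
Combining the parts gives 42 riders, 48 miles.

42 riders, 48 miles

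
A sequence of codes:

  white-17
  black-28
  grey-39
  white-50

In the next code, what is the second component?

61

Second component goes 17, 28, 39, 50 → 61 (+11 each step).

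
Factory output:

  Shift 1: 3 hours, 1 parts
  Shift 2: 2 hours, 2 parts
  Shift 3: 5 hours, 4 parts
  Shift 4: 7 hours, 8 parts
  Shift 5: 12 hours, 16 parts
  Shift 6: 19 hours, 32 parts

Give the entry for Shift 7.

Hours goes 3, 2, 5, 7, 12, 19 → 31 (each term is the sum of the two before it).
Parts — ×2 each step: 1, 2, 4, 8, 16, 32 → 64.
So the next line is 31 hours, 64 parts.

31 hours, 64 parts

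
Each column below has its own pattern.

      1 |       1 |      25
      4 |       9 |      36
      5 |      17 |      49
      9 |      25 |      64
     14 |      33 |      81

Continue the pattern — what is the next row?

First component goes 1, 4, 5, 9, 14 → 23 (each term is the sum of the two before it).
For the second component, +8 each step: 1, 9, 17, 25, 33 → 41.
Third component: 25, 36, 49, 64, 81 → 100 (perfect squares: 5², 6², 7², …).
So the next row is 23  41  100.

23  41  100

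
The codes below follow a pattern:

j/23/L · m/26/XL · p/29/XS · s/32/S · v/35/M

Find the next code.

Letter: letters move forward 3 places in the alphabet; j, m, p, s, v → y.
Second component: +3 each step; 23, 26, 29, 32, 35 → 38.
Size: runs through clothing sizes XS→XL, so L, XL, XS, S, M → L.
So the next code is y/38/L.

y/38/L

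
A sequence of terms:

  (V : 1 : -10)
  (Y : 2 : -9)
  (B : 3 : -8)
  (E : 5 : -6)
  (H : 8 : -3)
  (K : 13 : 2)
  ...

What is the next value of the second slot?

Letter — letters move forward 3 places in the alphabet, wrapping Z→A: V, Y, B, E, H, K → N.
Second slot goes 1, 2, 3, 5, 8, 13 → 21 (each term is the sum of the two before it).
Third slot: -10, -9, -8, -6, -3, 2 → 10 (always 11 less than the second slot).

21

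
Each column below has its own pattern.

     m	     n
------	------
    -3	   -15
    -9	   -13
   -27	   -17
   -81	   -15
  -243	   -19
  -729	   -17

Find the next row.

-2187  -21

Column m: -3, -9, -27, -81, -243, -729 → -2187 (×3 each step).
Column n — alternating steps +2, −4, +2, −4, …: -15, -13, -17, -15, -19, -17 → -21.
Putting it together: -2187  -21.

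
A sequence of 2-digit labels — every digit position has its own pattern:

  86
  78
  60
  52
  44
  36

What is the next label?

First digit: 8, 7, 6, 5, 4, 3 → 2 (−1 each step, mod 10).
Second digit: +2 each step, mod 10; 6, 8, 0, 2, 4, 6 → 8.
Combining the parts gives 28.

28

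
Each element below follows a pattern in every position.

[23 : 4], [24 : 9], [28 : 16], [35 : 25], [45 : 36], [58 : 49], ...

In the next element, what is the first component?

First component goes 23, 24, 28, 35, 45, 58 → 74 (differences are 1, 4, 7, … (increasing by 3 each time)).

74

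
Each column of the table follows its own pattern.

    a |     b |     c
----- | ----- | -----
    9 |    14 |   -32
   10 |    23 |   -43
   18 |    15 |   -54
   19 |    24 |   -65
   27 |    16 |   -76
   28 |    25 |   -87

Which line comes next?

Column a: 9, 10, 18, 19, 27, 28 → 36 (alternating steps +1, +8, +1, +8, …).
Column b — alternating steps +9, −8, +9, −8, …: 14, 23, 15, 24, 16, 25 → 17.
Column c — −11 each step: -32, -43, -54, -65, -76, -87 → -98.
So the next line is 36  17  -98.

36  17  -98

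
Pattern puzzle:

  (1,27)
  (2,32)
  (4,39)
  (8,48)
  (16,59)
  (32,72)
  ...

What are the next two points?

(64,87), (128,104)

First component — ×2 each step: 1, 2, 4, 8, 16, 32 → 64 → 128.
For the second component, differences are 5, 7, 9, … (increasing by 2 each time): 27, 32, 39, 48, 59, 72 → 87 → 104.
Putting the parts together: (64,87) and then (128,104).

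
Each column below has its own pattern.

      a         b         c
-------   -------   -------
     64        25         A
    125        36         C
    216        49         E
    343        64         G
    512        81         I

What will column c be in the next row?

K

Column c: letters move forward 2 places in the alphabet, so A, C, E, G, I → K.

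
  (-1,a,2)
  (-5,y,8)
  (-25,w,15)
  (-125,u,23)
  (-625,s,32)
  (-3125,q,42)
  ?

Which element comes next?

First entry goes -1, -5, -25, -125, -625, -3125 → -15625 (×5 each step).
Letter goes a, y, w, u, s, q → o (letters move back 2 places in the alphabet, wrapping A→Z).
Third entry: differences are 6, 7, 8, … (increasing by 1 each time); 2, 8, 15, 23, 32, 42 → 53.
Combining the parts gives (-15625,o,53).

(-15625,o,53)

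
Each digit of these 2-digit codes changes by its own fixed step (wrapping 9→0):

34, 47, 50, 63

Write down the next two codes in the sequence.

76 then 89

First digit — +1 each step, mod 10: 3, 4, 5, 6 → 7 → 8.
Second digit: +3 each step, mod 10, so 4, 7, 0, 3 → 6 → 9.
Putting the parts together: 76 and then 89.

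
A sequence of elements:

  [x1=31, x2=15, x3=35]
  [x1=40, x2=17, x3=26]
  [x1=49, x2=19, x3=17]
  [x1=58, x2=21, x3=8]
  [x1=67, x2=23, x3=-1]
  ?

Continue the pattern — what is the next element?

[x1=76, x2=25, x3=-10]

X1: 31, 40, 49, 58, 67 → 76 (+9 each step).
X2 goes 15, 17, 19, 21, 23 → 25 (+2 each step).
X3 — together with the x1 always sums to 66: 35, 26, 17, 8, -1 → -10.
So the next element is [x1=76, x2=25, x3=-10].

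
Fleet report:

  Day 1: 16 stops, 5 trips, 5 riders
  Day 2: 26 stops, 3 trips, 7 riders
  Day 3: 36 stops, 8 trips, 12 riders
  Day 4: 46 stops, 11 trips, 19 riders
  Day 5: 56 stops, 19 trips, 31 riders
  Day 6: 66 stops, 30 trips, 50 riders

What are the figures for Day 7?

76 stops, 49 trips, 81 riders

Stops: +10 each step, so 16, 26, 36, 46, 56, 66 → 76.
Trips: each term is the sum of the two before it; 5, 3, 8, 11, 19, 30 → 49.
Riders: each term is the sum of the two before it; 5, 7, 12, 19, 31, 50 → 81.
Putting it together: 76 stops, 49 trips, 81 riders.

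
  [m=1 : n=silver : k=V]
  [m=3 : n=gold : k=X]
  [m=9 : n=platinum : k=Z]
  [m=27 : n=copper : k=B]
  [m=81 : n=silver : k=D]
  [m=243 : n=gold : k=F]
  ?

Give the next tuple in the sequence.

M: 1, 3, 9, 27, 81, 243 → 729 (×3 each step).
N goes silver, gold, platinum, copper, silver, gold → platinum (repeats silver → gold → platinum → copper).
K: letters move forward 2 places in the alphabet, wrapping Z→A, so V, X, Z, B, D, F → H.
Combining the parts gives [m=729 : n=platinum : k=H].

[m=729 : n=platinum : k=H]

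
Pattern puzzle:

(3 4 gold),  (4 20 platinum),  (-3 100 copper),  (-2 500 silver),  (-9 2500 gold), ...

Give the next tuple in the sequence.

First entry goes 3, 4, -3, -2, -9 → -8 (alternating steps +1, −7, +1, −7, …).
Second entry — ×5 each step: 4, 20, 100, 500, 2500 → 12500.
Metal: gold, platinum, copper, silver, gold → platinum (repeats gold → platinum → copper → silver).
Putting it together: (-8 12500 platinum).

(-8 12500 platinum)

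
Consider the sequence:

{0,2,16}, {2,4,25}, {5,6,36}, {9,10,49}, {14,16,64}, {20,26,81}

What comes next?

First slot: differences are 2, 3, 4, … (increasing by 1 each time); 0, 2, 5, 9, 14, 20 → 27.
Second slot: each term is the sum of the two before it, so 2, 4, 6, 10, 16, 26 → 42.
Third slot: 16, 25, 36, 49, 64, 81 → 100 (perfect squares: 4², 5², 6², …).
So the next triple is {27,42,100}.

{27,42,100}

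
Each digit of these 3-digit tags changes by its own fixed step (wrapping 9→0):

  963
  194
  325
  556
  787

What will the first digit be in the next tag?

First digit: 9, 1, 3, 5, 7 → 9 (+2 each step, mod 10).

9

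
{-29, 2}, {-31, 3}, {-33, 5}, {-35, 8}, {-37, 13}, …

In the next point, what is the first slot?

-39

First slot: −2 each step; -29, -31, -33, -35, -37 → -39.
Second slot: each term is the sum of the two before it; 2, 3, 5, 8, 13 → 21.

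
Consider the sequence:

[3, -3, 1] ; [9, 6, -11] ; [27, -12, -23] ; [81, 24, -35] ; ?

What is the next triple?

[243, -48, -47]

First coordinate: ×3 each step, so 3, 9, 27, 81 → 243.
Second coordinate goes -3, 6, -12, 24 → -48 (×(-2) each step).
Third coordinate — −12 each step: 1, -11, -23, -35 → -47.
Putting it together: [243, -48, -47].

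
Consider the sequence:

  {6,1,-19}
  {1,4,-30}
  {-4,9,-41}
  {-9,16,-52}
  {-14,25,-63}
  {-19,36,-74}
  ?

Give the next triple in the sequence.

{-24,49,-85}

First slot: −5 each step, so 6, 1, -4, -9, -14, -19 → -24.
Second slot: perfect squares: 1², 2², 3², …; 1, 4, 9, 16, 25, 36 → 49.
Third slot — −11 each step: -19, -30, -41, -52, -63, -74 → -85.
Putting it together: {-24,49,-85}.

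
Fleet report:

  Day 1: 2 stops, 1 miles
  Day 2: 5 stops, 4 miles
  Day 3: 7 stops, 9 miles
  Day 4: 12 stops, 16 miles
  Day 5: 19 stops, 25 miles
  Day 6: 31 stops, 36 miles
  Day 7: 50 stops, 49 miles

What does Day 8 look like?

Stops: each term is the sum of the two before it, so 2, 5, 7, 12, 19, 31, 50 → 81.
Miles goes 1, 4, 9, 16, 25, 36, 49 → 64 (perfect squares: 1², 2², 3², …).
Putting it together: 81 stops, 64 miles.

81 stops, 64 miles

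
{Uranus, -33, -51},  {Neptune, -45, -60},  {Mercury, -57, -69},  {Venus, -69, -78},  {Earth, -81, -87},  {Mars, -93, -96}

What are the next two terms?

{Jupiter, -105, -105}, {Saturn, -117, -114}

Planet — runs through the planets Mercury→Neptune: Uranus, Neptune, Mercury, Venus, Earth, Mars → Jupiter → Saturn.
Second part: −12 each step; -33, -45, -57, -69, -81, -93 → -105 → -117.
Third part: −9 each step; -51, -60, -69, -78, -87, -96 → -105 → -114.
Putting the parts together: {Jupiter, -105, -105} and then {Saturn, -117, -114}.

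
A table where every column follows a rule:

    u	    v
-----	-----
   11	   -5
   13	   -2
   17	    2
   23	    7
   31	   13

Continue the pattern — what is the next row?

Column u: 11, 13, 17, 23, 31 → 41 (differences are 2, 4, 6, … (increasing by 2 each time)).
Column v — differences are 3, 4, 5, … (increasing by 1 each time): -5, -2, 2, 7, 13 → 20.
Combining the parts gives 41  20.

41  20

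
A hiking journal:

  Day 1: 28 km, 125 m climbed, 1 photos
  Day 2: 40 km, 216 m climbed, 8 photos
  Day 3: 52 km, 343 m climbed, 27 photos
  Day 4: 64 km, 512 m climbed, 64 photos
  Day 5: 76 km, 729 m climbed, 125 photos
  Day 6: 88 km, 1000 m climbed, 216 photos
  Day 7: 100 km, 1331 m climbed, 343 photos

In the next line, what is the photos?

512

Photos: perfect cubes: 1³, 2³, 3³, …; 1, 8, 27, 64, 125, 216, 343 → 512.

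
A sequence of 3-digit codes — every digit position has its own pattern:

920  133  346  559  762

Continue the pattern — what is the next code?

975

First digit: +2 each step, mod 10; 9, 1, 3, 5, 7 → 9.
Second digit: 2, 3, 4, 5, 6 → 7 (+1 each step, mod 10).
Third digit goes 0, 3, 6, 9, 2 → 5 (+3 each step, mod 10).
So the next code is 975.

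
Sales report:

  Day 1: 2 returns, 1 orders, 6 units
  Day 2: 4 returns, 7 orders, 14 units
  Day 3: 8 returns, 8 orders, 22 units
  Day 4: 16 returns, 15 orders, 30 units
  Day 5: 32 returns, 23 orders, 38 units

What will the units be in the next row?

46

Units: 6, 14, 22, 30, 38 → 46 (+8 each step).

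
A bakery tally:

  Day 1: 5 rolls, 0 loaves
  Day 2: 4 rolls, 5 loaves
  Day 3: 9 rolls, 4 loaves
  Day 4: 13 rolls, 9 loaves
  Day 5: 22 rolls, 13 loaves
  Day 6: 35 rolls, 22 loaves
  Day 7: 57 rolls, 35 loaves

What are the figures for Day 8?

Rolls: 5, 4, 9, 13, 22, 35, 57 → 92 (each term is the sum of the two before it).
Loaves: always the previous value of the rolls, so 0, 5, 4, 9, 13, 22, 35 → 57.
Combining the parts gives 92 rolls, 57 loaves.

92 rolls, 57 loaves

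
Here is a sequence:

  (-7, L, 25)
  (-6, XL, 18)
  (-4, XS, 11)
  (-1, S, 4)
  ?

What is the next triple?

First coordinate goes -7, -6, -4, -1 → 3 (differences are 1, 2, 3, … (increasing by 1 each time)).
Size: runs through clothing sizes XS→XL; L, XL, XS, S → M.
Third coordinate: 25, 18, 11, 4 → -3 (−7 each step).
Putting it together: (3, M, -3).

(3, M, -3)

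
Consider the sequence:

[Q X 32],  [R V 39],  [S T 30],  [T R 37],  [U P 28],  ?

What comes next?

First letter: letters move forward 1 place in the alphabet, so Q, R, S, T, U → V.
Second letter — letters move back 2 places in the alphabet: X, V, T, R, P → N.
Third slot goes 32, 39, 30, 37, 28 → 35 (alternating steps +7, −9, +7, −9, …).
Putting it together: [V N 35].

[V N 35]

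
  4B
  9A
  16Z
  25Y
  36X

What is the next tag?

First component goes 4, 9, 16, 25, 36 → 49 (perfect squares: 2², 3², 4², …).
Letter: B, A, Z, Y, X → W (letters move back 1 place in the alphabet, wrapping A→Z).
Combining the parts gives 49W.

49W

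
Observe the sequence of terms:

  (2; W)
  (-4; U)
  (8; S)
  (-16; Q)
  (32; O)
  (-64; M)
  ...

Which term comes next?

First component: ×(-2) each step; 2, -4, 8, -16, 32, -64 → 128.
For the letter, letters move back 2 places in the alphabet: W, U, S, Q, O, M → K.
So the next term is (128; K).

(128; K)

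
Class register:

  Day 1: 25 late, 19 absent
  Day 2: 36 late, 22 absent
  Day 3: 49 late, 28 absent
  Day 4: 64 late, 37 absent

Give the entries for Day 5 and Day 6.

81 late, 49 absent; 100 late, 64 absent

Late — perfect squares: 5², 6², 7², …: 25, 36, 49, 64 → 81 → 100.
Absent: differences are 3, 6, 9, … (increasing by 3 each time), so 19, 22, 28, 37 → 49 → 64.
So the next two records are 81 late, 49 absent and 100 late, 64 absent.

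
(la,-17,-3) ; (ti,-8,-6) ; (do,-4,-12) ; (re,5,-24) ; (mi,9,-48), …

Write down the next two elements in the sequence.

For the note, runs through the solfège scale do→ti: la, ti, do, re, mi → fa → sol.
Second value — alternating steps +9, +4, +9, +4, …: -17, -8, -4, 5, 9 → 18 → 22.
Third value: ×2 each step; -3, -6, -12, -24, -48 → -96 → -192.
Putting the parts together: (fa,18,-96) and then (sol,22,-192).

(fa,18,-96), (sol,22,-192)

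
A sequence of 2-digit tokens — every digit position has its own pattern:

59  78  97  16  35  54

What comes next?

For the first digit, +2 each step, mod 10: 5, 7, 9, 1, 3, 5 → 7.
Second digit — −1 each step, mod 10: 9, 8, 7, 6, 5, 4 → 3.
Putting it together: 73.

73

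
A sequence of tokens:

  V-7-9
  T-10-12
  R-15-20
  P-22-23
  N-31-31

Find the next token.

Letter goes V, T, R, P, N → L (letters move back 2 places in the alphabet).
For the second component, differences are 3, 5, 7, … (increasing by 2 each time): 7, 10, 15, 22, 31 → 42.
For the third component, alternating steps +3, +8, +3, +8, …: 9, 12, 20, 23, 31 → 34.
Combining the parts gives L-42-34.

L-42-34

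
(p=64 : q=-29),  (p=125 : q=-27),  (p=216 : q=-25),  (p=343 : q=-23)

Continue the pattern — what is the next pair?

P — perfect cubes: 4³, 5³, 6³, …: 64, 125, 216, 343 → 512.
Q — +2 each step: -29, -27, -25, -23 → -21.
So the next pair is (p=512 : q=-21).

(p=512 : q=-21)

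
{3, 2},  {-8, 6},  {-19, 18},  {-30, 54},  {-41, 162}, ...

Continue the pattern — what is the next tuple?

First value: 3, -8, -19, -30, -41 → -52 (−11 each step).
Second value: 2, 6, 18, 54, 162 → 486 (×3 each step).
So the next tuple is {-52, 486}.

{-52, 486}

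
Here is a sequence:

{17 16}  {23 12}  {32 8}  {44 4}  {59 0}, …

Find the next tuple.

First slot: differences are 6, 9, 12, … (increasing by 3 each time), so 17, 23, 32, 44, 59 → 77.
Second slot: −4 each step, so 16, 12, 8, 4, 0 → -4.
Combining the parts gives {77 -4}.

{77 -4}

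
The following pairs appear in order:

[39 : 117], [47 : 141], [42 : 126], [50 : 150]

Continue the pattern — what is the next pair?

First component: 39, 47, 42, 50 → 45 (alternating steps +8, −5, +8, −5, …).
Second component: always 3 × the first component, so 117, 141, 126, 150 → 135.
So the next pair is [45 : 135].

[45 : 135]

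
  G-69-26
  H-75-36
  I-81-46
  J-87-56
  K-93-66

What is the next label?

L-99-76

Letter: letters move forward 1 place in the alphabet; G, H, I, J, K → L.
Second component — +6 each step: 69, 75, 81, 87, 93 → 99.
Third component: +10 each step, so 26, 36, 46, 56, 66 → 76.
So the next label is L-99-76.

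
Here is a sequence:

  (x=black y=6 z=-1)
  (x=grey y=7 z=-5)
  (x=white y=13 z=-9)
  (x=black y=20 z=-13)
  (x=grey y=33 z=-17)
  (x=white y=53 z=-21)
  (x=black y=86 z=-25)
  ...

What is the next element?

X goes black, grey, white, black, grey, white, black → grey (repeats black → grey → white).
Y: 6, 7, 13, 20, 33, 53, 86 → 139 (each term is the sum of the two before it).
Z: −4 each step, so -1, -5, -9, -13, -17, -21, -25 → -29.
So the next element is (x=grey y=139 z=-29).

(x=grey y=139 z=-29)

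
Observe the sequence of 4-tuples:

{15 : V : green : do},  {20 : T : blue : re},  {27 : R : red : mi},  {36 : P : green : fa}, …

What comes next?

First part — differences are 5, 7, 9, … (increasing by 2 each time): 15, 20, 27, 36 → 47.
Letter: letters move back 2 places in the alphabet; V, T, R, P → N.
Colour — repeats green → blue → red: green, blue, red, green → blue.
Note — runs through the solfège scale do→ti: do, re, mi, fa → sol.
So the next 4-tuple is {47 : N : blue : sol}.

{47 : N : blue : sol}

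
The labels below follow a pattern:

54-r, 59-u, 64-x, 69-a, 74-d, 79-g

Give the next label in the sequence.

First component: 54, 59, 64, 69, 74, 79 → 84 (+5 each step).
Letter: r, u, x, a, d, g → j (letters move forward 3 places in the alphabet, wrapping Z→A).
Combining the parts gives 84-j.

84-j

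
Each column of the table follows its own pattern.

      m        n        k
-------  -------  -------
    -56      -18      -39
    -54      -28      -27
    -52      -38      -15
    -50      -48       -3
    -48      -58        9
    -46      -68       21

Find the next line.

Column m: +2 each step, so -56, -54, -52, -50, -48, -46 → -44.
For the column n, −10 each step: -18, -28, -38, -48, -58, -68 → -78.
Column k: +12 each step; -39, -27, -15, -3, 9, 21 → 33.
Combining the parts gives -44  -78  33.

-44  -78  33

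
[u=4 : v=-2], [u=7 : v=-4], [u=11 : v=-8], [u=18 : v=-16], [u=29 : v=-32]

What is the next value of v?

U: each term is the sum of the two before it, so 4, 7, 11, 18, 29 → 47.
V: ×2 each step; -2, -4, -8, -16, -32 → -64.

-64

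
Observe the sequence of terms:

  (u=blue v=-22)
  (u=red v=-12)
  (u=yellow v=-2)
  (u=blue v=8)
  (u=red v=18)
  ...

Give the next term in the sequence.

For the u, repeats blue → red → yellow: blue, red, yellow, blue, red → yellow.
V goes -22, -12, -2, 8, 18 → 28 (+10 each step).
So the next term is (u=yellow v=28).

(u=yellow v=28)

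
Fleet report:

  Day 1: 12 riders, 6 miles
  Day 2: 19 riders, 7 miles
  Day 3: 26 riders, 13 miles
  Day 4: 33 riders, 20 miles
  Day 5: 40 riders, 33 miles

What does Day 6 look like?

Riders goes 12, 19, 26, 33, 40 → 47 (+7 each step).
Miles goes 6, 7, 13, 20, 33 → 53 (each term is the sum of the two before it).
So the next record is 47 riders, 53 miles.

47 riders, 53 miles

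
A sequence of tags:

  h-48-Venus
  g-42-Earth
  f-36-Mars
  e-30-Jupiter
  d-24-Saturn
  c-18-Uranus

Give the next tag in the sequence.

Letter: h, g, f, e, d, c → b (letters move back 1 place in the alphabet).
Second component: −6 each step; 48, 42, 36, 30, 24, 18 → 12.
Planet: Venus, Earth, Mars, Jupiter, Saturn, Uranus → Neptune (runs through the planets Mercury→Neptune).
Combining the parts gives b-12-Neptune.

b-12-Neptune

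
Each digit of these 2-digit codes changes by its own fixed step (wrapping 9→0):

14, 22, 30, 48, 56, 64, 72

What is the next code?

First digit goes 1, 2, 3, 4, 5, 6, 7 → 8 (+1 each step, mod 10).
Second digit: −2 each step, mod 10; 4, 2, 0, 8, 6, 4, 2 → 0.
Combining the parts gives 80.

80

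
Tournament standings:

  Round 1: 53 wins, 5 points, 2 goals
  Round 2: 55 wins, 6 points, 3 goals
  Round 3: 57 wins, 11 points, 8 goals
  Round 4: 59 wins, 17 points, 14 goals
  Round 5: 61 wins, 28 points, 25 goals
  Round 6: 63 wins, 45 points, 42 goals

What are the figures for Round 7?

65 wins, 73 points, 70 goals

Wins — +2 each step: 53, 55, 57, 59, 61, 63 → 65.
Points — each term is the sum of the two before it: 5, 6, 11, 17, 28, 45 → 73.
Goals goes 2, 3, 8, 14, 25, 42 → 70 (always 3 less than the points).
So the next line is 65 wins, 73 points, 70 goals.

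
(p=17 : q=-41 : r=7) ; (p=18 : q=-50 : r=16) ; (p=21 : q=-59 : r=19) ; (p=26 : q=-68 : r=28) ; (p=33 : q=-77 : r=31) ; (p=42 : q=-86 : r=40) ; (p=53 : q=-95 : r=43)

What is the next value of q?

Q: −9 each step, so -41, -50, -59, -68, -77, -86, -95 → -104.

-104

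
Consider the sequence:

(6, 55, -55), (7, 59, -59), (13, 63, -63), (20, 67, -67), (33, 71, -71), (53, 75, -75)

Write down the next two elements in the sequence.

(86, 79, -79), (139, 83, -83)

For the first part, each term is the sum of the two before it: 6, 7, 13, 20, 33, 53 → 86 → 139.
Second part: 55, 59, 63, 67, 71, 75 → 79 → 83 (+4 each step).
Third part goes -55, -59, -63, -67, -71, -75 → -79 → -83 (always the negative of the second part).
So the next two elements are (86, 79, -79) and (139, 83, -83).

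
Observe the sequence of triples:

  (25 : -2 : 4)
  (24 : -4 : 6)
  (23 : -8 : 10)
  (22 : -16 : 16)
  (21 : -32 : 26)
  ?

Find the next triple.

(20 : -64 : 42)

First component: −1 each step; 25, 24, 23, 22, 21 → 20.
For the second component, ×2 each step: -2, -4, -8, -16, -32 → -64.
For the third component, each term is the sum of the two before it: 4, 6, 10, 16, 26 → 42.
Combining the parts gives (20 : -64 : 42).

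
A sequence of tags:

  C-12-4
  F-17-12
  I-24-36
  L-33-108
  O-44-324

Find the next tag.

R-57-972

Letter: letters move forward 3 places in the alphabet; C, F, I, L, O → R.
Second component: 12, 17, 24, 33, 44 → 57 (differences are 5, 7, 9, … (increasing by 2 each time)).
Third component — ×3 each step: 4, 12, 36, 108, 324 → 972.
Combining the parts gives R-57-972.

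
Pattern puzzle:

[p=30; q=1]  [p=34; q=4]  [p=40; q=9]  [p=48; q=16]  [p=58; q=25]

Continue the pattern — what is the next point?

For the p, differences are 4, 6, 8, … (increasing by 2 each time): 30, 34, 40, 48, 58 → 70.
Q — perfect squares: 1², 2², 3², …: 1, 4, 9, 16, 25 → 36.
Putting it together: [p=70; q=36].

[p=70; q=36]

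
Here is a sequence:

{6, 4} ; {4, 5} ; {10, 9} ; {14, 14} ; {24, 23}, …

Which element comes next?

{38, 37}

First value: 6, 4, 10, 14, 24 → 38 (each term is the sum of the two before it).
Second value: 4, 5, 9, 14, 23 → 37 (each term is the sum of the two before it).
So the next element is {38, 37}.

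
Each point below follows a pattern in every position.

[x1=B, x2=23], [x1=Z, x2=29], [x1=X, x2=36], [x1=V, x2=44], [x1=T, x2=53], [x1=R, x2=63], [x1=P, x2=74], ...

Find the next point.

X1: letters move back 2 places in the alphabet, wrapping A→Z; B, Z, X, V, T, R, P → N.
For the x2, differences are 6, 7, 8, … (increasing by 1 each time): 23, 29, 36, 44, 53, 63, 74 → 86.
Combining the parts gives [x1=N, x2=86].

[x1=N, x2=86]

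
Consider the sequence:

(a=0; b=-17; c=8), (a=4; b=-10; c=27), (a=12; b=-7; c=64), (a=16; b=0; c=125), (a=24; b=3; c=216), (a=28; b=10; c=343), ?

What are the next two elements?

For the a, alternating steps +4, +8, +4, +8, …: 0, 4, 12, 16, 24, 28 → 36 → 40.
B: alternating steps +7, +3, +7, +3, …, so -17, -10, -7, 0, 3, 10 → 13 → 20.
C goes 8, 27, 64, 125, 216, 343 → 512 → 729 (perfect cubes: 2³, 3³, 4³, …).
So the next two elements are (a=36; b=13; c=512) and (a=40; b=20; c=729).

(a=36; b=13; c=512), (a=40; b=20; c=729)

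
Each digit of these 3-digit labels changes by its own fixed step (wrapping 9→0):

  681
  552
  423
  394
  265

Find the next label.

136

For the first digit, −1 each step, mod 10: 6, 5, 4, 3, 2 → 1.
Second digit: −3 each step, mod 10; 8, 5, 2, 9, 6 → 3.
For the third digit, +1 each step, mod 10: 1, 2, 3, 4, 5 → 6.
So the next label is 136.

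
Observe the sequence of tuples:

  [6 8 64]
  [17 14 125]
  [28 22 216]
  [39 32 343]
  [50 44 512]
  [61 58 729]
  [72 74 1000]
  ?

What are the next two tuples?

[83 92 1331], [94 112 1728]

First entry: +11 each step, so 6, 17, 28, 39, 50, 61, 72 → 83 → 94.
Second entry — differences are 6, 8, 10, … (increasing by 2 each time): 8, 14, 22, 32, 44, 58, 74 → 92 → 112.
Third entry goes 64, 125, 216, 343, 512, 729, 1000 → 1331 → 1728 (perfect cubes: 4³, 5³, 6³, …).
Putting the parts together: [83 92 1331] and then [94 112 1728].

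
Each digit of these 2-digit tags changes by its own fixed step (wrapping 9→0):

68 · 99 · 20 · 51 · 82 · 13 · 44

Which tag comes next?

First digit — +3 each step, mod 10: 6, 9, 2, 5, 8, 1, 4 → 7.
Second digit: +1 each step, mod 10, so 8, 9, 0, 1, 2, 3, 4 → 5.
Putting it together: 75.

75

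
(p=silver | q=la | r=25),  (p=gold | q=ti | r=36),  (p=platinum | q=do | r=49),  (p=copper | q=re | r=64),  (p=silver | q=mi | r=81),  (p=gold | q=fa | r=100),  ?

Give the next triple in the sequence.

P — repeats silver → gold → platinum → copper: silver, gold, platinum, copper, silver, gold → platinum.
Q: runs through the solfège scale do→ti; la, ti, do, re, mi, fa → sol.
R — perfect squares: 5², 6², 7², …: 25, 36, 49, 64, 81, 100 → 121.
Putting it together: (p=platinum | q=sol | r=121).

(p=platinum | q=sol | r=121)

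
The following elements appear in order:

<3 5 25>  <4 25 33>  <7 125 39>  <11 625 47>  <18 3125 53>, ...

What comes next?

<29 15625 61>

First entry: each term is the sum of the two before it, so 3, 4, 7, 11, 18 → 29.
Second entry: 5, 25, 125, 625, 3125 → 15625 (×5 each step).
Third entry: alternating steps +8, +6, +8, +6, …, so 25, 33, 39, 47, 53 → 61.
Combining the parts gives <29 15625 61>.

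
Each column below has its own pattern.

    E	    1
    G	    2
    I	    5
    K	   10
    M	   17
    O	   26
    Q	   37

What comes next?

Letter — letters move forward 2 places in the alphabet: E, G, I, K, M, O, Q → S.
For the second component, differences are 1, 3, 5, … (increasing by 2 each time): 1, 2, 5, 10, 17, 26, 37 → 50.
Putting it together: S  50.

S  50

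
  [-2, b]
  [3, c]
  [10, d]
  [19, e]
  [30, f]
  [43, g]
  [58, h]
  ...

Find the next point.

First slot: -2, 3, 10, 19, 30, 43, 58 → 75 (differences are 5, 7, 9, … (increasing by 2 each time)).
Letter: letters move forward 1 place in the alphabet, so b, c, d, e, f, g, h → i.
Combining the parts gives [75, i].

[75, i]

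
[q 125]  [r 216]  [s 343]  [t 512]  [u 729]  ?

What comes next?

Letter: letters move forward 1 place in the alphabet, so q, r, s, t, u → v.
Second value: perfect cubes: 5³, 6³, 7³, …; 125, 216, 343, 512, 729 → 1000.
So the next point is [v 1000].

[v 1000]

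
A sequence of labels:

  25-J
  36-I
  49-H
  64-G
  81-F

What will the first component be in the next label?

100

For the first component, perfect squares: 5², 6², 7², …: 25, 36, 49, 64, 81 → 100.
Letter: letters move back 1 place in the alphabet; J, I, H, G, F → E.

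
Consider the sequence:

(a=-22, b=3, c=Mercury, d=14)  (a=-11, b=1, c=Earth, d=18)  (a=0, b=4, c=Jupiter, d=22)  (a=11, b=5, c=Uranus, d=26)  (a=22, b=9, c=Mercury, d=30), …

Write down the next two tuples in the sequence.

A — +11 each step: -22, -11, 0, 11, 22 → 33 → 44.
B: each term is the sum of the two before it; 3, 1, 4, 5, 9 → 14 → 23.
C: repeats Mercury → Earth → Jupiter → Uranus; Mercury, Earth, Jupiter, Uranus, Mercury → Earth → Jupiter.
D: +4 each step, so 14, 18, 22, 26, 30 → 34 → 38.
Putting the parts together: (a=33, b=14, c=Earth, d=34) and then (a=44, b=23, c=Jupiter, d=38).

(a=33, b=14, c=Earth, d=34), (a=44, b=23, c=Jupiter, d=38)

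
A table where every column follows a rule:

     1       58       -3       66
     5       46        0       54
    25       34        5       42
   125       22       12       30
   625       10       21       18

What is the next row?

First component: 1, 5, 25, 125, 625 → 3125 (×5 each step).
Second component: −12 each step; 58, 46, 34, 22, 10 → -2.
Third component: differences are 3, 5, 7, … (increasing by 2 each time); -3, 0, 5, 12, 21 → 32.
For the fourth component, always 8 more than the second component: 66, 54, 42, 30, 18 → 6.
Combining the parts gives 3125  -2  32  6.

3125  -2  32  6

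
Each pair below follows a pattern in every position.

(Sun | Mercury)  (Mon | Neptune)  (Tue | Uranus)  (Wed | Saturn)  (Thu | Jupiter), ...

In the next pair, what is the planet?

Mars

For the day, runs through the weekdays Mon→Sun: Sun, Mon, Tue, Wed, Thu → Fri.
Planet: runs backward through the planets Mercury→Neptune; Mercury, Neptune, Uranus, Saturn, Jupiter → Mars.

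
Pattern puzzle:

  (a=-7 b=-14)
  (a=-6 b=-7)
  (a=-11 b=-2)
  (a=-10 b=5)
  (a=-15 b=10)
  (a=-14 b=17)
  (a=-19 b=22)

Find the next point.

(a=-18 b=29)

A: -7, -6, -11, -10, -15, -14, -19 → -18 (alternating steps +1, −5, +1, −5, …).
B goes -14, -7, -2, 5, 10, 17, 22 → 29 (alternating steps +7, +5, +7, +5, …).
So the next point is (a=-18 b=29).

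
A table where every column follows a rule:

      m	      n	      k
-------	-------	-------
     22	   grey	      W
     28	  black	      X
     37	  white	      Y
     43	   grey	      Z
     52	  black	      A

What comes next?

Column m: alternating steps +6, +9, +6, +9, …; 22, 28, 37, 43, 52 → 58.
Column n — repeats grey → black → white: grey, black, white, grey, black → white.
Column k: letters move forward 1 place in the alphabet, wrapping Z→A, so W, X, Y, Z, A → B.
Putting it together: 58  white  B.

58  white  B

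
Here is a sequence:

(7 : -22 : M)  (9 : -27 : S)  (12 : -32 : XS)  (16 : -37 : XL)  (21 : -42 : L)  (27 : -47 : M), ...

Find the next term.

(34 : -52 : S)

First value — differences are 2, 3, 4, … (increasing by 1 each time): 7, 9, 12, 16, 21, 27 → 34.
Second value: -22, -27, -32, -37, -42, -47 → -52 (−5 each step).
Size goes M, S, XS, XL, L, M → S (repeats M → S → XS → XL → L).
Putting it together: (34 : -52 : S).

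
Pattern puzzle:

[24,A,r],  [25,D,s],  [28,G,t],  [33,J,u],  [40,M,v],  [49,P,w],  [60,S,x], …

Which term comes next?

For the first entry, differences are 1, 3, 5, … (increasing by 2 each time): 24, 25, 28, 33, 40, 49, 60 → 73.
First letter goes A, D, G, J, M, P, S → V (letters move forward 3 places in the alphabet).
For the second letter, letters move forward 1 place in the alphabet: r, s, t, u, v, w, x → y.
So the next term is [73,V,y].

[73,V,y]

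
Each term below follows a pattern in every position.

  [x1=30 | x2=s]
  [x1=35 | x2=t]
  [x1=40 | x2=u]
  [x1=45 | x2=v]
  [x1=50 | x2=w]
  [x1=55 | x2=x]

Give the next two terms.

For the x1, +5 each step: 30, 35, 40, 45, 50, 55 → 60 → 65.
X2: letters move forward 1 place in the alphabet; s, t, u, v, w, x → y → z.
Putting the parts together: [x1=60 | x2=y] and then [x1=65 | x2=z].

[x1=60 | x2=y], [x1=65 | x2=z]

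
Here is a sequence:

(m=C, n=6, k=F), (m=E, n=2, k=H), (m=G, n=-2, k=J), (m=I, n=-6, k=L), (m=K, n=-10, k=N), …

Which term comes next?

M: C, E, G, I, K → M (letters move forward 2 places in the alphabet).
For the n, −4 each step: 6, 2, -2, -6, -10 → -14.
K — letters move forward 2 places in the alphabet: F, H, J, L, N → P.
Putting it together: (m=M, n=-14, k=P).

(m=M, n=-14, k=P)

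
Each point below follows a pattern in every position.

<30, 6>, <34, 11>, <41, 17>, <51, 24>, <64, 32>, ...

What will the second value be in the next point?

41

First value: 30, 34, 41, 51, 64 → 80 (differences are 4, 7, 10, … (increasing by 3 each time)).
Second value goes 6, 11, 17, 24, 32 → 41 (differences are 5, 6, 7, … (increasing by 1 each time)).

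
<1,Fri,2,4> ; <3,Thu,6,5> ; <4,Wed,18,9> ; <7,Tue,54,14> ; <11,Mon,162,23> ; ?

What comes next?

First slot: each term is the sum of the two before it; 1, 3, 4, 7, 11 → 18.
Day goes Fri, Thu, Wed, Tue, Mon → Sun (runs backward through the weekdays Mon→Sun).
Third slot — ×3 each step: 2, 6, 18, 54, 162 → 486.
For the fourth slot, each term is the sum of the two before it: 4, 5, 9, 14, 23 → 37.
Putting it together: <18,Sun,486,37>.

<18,Sun,486,37>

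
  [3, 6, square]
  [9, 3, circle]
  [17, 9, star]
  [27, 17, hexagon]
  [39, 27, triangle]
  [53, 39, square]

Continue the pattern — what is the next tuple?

First coordinate goes 3, 9, 17, 27, 39, 53 → 69 (differences are 6, 8, 10, … (increasing by 2 each time)).
Second coordinate: always the previous value of the first coordinate, so 6, 3, 9, 17, 27, 39 → 53.
Shape: repeats square → circle → star → hexagon → triangle, so square, circle, star, hexagon, triangle, square → circle.
Combining the parts gives [69, 53, circle].

[69, 53, circle]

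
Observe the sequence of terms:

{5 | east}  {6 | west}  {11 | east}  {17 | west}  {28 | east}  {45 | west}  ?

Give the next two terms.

First entry goes 5, 6, 11, 17, 28, 45 → 73 → 118 (each term is the sum of the two before it).
Direction: alternates east ↔ west; east, west, east, west, east, west → east → west.
So the next two terms are {73 | east} and {118 | west}.

{73 | east}, {118 | west}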